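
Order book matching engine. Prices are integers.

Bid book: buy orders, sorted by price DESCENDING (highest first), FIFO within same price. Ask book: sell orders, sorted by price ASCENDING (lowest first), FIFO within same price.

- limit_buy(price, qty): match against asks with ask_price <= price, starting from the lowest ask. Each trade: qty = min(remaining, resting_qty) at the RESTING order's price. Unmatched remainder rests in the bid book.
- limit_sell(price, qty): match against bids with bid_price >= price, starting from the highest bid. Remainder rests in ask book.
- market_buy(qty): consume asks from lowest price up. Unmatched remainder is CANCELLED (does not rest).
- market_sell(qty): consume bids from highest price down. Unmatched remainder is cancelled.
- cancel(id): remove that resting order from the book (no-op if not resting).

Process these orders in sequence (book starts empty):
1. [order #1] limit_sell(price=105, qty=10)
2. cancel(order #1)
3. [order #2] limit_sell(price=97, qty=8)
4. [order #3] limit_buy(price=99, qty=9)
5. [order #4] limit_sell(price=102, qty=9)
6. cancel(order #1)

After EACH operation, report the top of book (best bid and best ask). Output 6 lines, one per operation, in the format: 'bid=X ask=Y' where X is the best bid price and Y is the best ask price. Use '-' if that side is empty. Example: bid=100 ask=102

After op 1 [order #1] limit_sell(price=105, qty=10): fills=none; bids=[-] asks=[#1:10@105]
After op 2 cancel(order #1): fills=none; bids=[-] asks=[-]
After op 3 [order #2] limit_sell(price=97, qty=8): fills=none; bids=[-] asks=[#2:8@97]
After op 4 [order #3] limit_buy(price=99, qty=9): fills=#3x#2:8@97; bids=[#3:1@99] asks=[-]
After op 5 [order #4] limit_sell(price=102, qty=9): fills=none; bids=[#3:1@99] asks=[#4:9@102]
After op 6 cancel(order #1): fills=none; bids=[#3:1@99] asks=[#4:9@102]

Answer: bid=- ask=105
bid=- ask=-
bid=- ask=97
bid=99 ask=-
bid=99 ask=102
bid=99 ask=102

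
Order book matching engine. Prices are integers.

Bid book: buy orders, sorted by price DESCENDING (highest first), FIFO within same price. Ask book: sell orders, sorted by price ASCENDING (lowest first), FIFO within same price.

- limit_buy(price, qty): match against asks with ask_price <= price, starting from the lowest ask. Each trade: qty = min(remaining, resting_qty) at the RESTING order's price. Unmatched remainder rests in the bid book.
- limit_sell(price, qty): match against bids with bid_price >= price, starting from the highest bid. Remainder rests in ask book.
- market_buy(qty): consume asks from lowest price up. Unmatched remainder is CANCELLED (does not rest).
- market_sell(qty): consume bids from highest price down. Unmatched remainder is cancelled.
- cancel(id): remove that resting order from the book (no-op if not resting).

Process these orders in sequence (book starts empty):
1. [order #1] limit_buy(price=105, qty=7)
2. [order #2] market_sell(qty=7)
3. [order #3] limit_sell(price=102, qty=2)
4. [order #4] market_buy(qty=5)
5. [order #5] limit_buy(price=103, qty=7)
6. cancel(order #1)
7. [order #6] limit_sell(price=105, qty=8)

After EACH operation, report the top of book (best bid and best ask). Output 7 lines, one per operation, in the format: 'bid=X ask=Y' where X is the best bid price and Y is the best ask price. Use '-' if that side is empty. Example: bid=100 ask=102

After op 1 [order #1] limit_buy(price=105, qty=7): fills=none; bids=[#1:7@105] asks=[-]
After op 2 [order #2] market_sell(qty=7): fills=#1x#2:7@105; bids=[-] asks=[-]
After op 3 [order #3] limit_sell(price=102, qty=2): fills=none; bids=[-] asks=[#3:2@102]
After op 4 [order #4] market_buy(qty=5): fills=#4x#3:2@102; bids=[-] asks=[-]
After op 5 [order #5] limit_buy(price=103, qty=7): fills=none; bids=[#5:7@103] asks=[-]
After op 6 cancel(order #1): fills=none; bids=[#5:7@103] asks=[-]
After op 7 [order #6] limit_sell(price=105, qty=8): fills=none; bids=[#5:7@103] asks=[#6:8@105]

Answer: bid=105 ask=-
bid=- ask=-
bid=- ask=102
bid=- ask=-
bid=103 ask=-
bid=103 ask=-
bid=103 ask=105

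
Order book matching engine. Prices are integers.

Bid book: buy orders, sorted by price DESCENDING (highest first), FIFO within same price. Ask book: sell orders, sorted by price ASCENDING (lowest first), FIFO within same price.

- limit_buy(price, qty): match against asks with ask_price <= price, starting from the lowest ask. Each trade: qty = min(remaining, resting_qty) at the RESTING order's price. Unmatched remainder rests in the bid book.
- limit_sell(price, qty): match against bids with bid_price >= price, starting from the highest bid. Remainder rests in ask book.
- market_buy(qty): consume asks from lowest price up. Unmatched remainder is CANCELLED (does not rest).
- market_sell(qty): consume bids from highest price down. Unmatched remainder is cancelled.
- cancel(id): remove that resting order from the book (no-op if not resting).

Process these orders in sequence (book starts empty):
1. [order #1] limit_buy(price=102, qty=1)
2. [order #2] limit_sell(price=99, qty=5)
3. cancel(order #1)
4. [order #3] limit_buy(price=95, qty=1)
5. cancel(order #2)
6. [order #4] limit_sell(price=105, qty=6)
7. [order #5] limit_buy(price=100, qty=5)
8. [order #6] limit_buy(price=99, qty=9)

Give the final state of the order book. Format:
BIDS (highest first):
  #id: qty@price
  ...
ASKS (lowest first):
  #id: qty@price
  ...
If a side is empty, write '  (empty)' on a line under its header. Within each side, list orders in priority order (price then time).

After op 1 [order #1] limit_buy(price=102, qty=1): fills=none; bids=[#1:1@102] asks=[-]
After op 2 [order #2] limit_sell(price=99, qty=5): fills=#1x#2:1@102; bids=[-] asks=[#2:4@99]
After op 3 cancel(order #1): fills=none; bids=[-] asks=[#2:4@99]
After op 4 [order #3] limit_buy(price=95, qty=1): fills=none; bids=[#3:1@95] asks=[#2:4@99]
After op 5 cancel(order #2): fills=none; bids=[#3:1@95] asks=[-]
After op 6 [order #4] limit_sell(price=105, qty=6): fills=none; bids=[#3:1@95] asks=[#4:6@105]
After op 7 [order #5] limit_buy(price=100, qty=5): fills=none; bids=[#5:5@100 #3:1@95] asks=[#4:6@105]
After op 8 [order #6] limit_buy(price=99, qty=9): fills=none; bids=[#5:5@100 #6:9@99 #3:1@95] asks=[#4:6@105]

Answer: BIDS (highest first):
  #5: 5@100
  #6: 9@99
  #3: 1@95
ASKS (lowest first):
  #4: 6@105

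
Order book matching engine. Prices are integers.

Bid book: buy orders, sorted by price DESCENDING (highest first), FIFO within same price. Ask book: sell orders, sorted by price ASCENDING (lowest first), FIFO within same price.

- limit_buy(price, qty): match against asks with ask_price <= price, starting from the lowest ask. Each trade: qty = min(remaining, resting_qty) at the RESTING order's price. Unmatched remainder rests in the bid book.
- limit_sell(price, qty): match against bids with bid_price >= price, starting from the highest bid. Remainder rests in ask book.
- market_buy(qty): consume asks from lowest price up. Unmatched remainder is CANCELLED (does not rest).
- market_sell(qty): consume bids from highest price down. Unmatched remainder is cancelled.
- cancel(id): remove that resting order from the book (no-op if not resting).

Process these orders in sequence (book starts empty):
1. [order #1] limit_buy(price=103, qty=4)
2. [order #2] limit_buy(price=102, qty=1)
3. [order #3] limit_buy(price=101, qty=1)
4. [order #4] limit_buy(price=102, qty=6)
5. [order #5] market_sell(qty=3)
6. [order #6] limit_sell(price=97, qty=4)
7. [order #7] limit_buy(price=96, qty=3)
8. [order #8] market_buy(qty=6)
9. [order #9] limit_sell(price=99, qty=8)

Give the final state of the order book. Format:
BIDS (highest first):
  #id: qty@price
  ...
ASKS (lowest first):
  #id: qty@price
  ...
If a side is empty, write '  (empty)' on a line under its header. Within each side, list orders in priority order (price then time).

After op 1 [order #1] limit_buy(price=103, qty=4): fills=none; bids=[#1:4@103] asks=[-]
After op 2 [order #2] limit_buy(price=102, qty=1): fills=none; bids=[#1:4@103 #2:1@102] asks=[-]
After op 3 [order #3] limit_buy(price=101, qty=1): fills=none; bids=[#1:4@103 #2:1@102 #3:1@101] asks=[-]
After op 4 [order #4] limit_buy(price=102, qty=6): fills=none; bids=[#1:4@103 #2:1@102 #4:6@102 #3:1@101] asks=[-]
After op 5 [order #5] market_sell(qty=3): fills=#1x#5:3@103; bids=[#1:1@103 #2:1@102 #4:6@102 #3:1@101] asks=[-]
After op 6 [order #6] limit_sell(price=97, qty=4): fills=#1x#6:1@103 #2x#6:1@102 #4x#6:2@102; bids=[#4:4@102 #3:1@101] asks=[-]
After op 7 [order #7] limit_buy(price=96, qty=3): fills=none; bids=[#4:4@102 #3:1@101 #7:3@96] asks=[-]
After op 8 [order #8] market_buy(qty=6): fills=none; bids=[#4:4@102 #3:1@101 #7:3@96] asks=[-]
After op 9 [order #9] limit_sell(price=99, qty=8): fills=#4x#9:4@102 #3x#9:1@101; bids=[#7:3@96] asks=[#9:3@99]

Answer: BIDS (highest first):
  #7: 3@96
ASKS (lowest first):
  #9: 3@99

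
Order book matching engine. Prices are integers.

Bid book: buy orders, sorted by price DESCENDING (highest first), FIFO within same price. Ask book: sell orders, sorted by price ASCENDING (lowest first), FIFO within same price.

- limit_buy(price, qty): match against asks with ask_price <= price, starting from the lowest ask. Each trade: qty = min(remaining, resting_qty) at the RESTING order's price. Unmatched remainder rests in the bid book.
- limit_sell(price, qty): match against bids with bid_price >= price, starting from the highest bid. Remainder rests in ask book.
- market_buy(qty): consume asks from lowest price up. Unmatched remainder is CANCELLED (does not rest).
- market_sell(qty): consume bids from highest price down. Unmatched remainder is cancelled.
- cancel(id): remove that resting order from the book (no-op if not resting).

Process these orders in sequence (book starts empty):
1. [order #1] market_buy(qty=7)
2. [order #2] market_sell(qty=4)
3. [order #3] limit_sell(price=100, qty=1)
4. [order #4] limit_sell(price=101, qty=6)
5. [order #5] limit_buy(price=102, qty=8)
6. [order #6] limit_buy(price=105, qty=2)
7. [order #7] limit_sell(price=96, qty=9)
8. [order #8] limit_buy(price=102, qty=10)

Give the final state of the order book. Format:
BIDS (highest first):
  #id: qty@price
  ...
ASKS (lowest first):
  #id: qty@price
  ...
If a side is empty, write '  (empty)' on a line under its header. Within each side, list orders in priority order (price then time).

After op 1 [order #1] market_buy(qty=7): fills=none; bids=[-] asks=[-]
After op 2 [order #2] market_sell(qty=4): fills=none; bids=[-] asks=[-]
After op 3 [order #3] limit_sell(price=100, qty=1): fills=none; bids=[-] asks=[#3:1@100]
After op 4 [order #4] limit_sell(price=101, qty=6): fills=none; bids=[-] asks=[#3:1@100 #4:6@101]
After op 5 [order #5] limit_buy(price=102, qty=8): fills=#5x#3:1@100 #5x#4:6@101; bids=[#5:1@102] asks=[-]
After op 6 [order #6] limit_buy(price=105, qty=2): fills=none; bids=[#6:2@105 #5:1@102] asks=[-]
After op 7 [order #7] limit_sell(price=96, qty=9): fills=#6x#7:2@105 #5x#7:1@102; bids=[-] asks=[#7:6@96]
After op 8 [order #8] limit_buy(price=102, qty=10): fills=#8x#7:6@96; bids=[#8:4@102] asks=[-]

Answer: BIDS (highest first):
  #8: 4@102
ASKS (lowest first):
  (empty)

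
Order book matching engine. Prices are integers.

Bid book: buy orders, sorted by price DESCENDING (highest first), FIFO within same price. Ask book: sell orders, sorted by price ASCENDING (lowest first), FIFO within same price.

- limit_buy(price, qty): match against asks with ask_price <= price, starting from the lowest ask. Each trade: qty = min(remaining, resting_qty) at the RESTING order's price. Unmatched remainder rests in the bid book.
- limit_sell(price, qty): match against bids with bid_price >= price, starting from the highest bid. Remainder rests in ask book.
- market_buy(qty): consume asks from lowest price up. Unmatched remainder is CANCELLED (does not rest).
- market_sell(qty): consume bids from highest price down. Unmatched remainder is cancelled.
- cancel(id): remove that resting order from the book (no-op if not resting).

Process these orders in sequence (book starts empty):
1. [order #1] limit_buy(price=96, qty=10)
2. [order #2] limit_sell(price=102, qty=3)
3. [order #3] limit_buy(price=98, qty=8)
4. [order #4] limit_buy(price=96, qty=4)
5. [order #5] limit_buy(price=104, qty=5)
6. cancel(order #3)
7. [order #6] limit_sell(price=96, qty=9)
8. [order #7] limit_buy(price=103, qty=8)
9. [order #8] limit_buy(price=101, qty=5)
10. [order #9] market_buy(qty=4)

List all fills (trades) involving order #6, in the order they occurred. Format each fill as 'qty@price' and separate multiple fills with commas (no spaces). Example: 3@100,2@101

Answer: 2@104,7@96

Derivation:
After op 1 [order #1] limit_buy(price=96, qty=10): fills=none; bids=[#1:10@96] asks=[-]
After op 2 [order #2] limit_sell(price=102, qty=3): fills=none; bids=[#1:10@96] asks=[#2:3@102]
After op 3 [order #3] limit_buy(price=98, qty=8): fills=none; bids=[#3:8@98 #1:10@96] asks=[#2:3@102]
After op 4 [order #4] limit_buy(price=96, qty=4): fills=none; bids=[#3:8@98 #1:10@96 #4:4@96] asks=[#2:3@102]
After op 5 [order #5] limit_buy(price=104, qty=5): fills=#5x#2:3@102; bids=[#5:2@104 #3:8@98 #1:10@96 #4:4@96] asks=[-]
After op 6 cancel(order #3): fills=none; bids=[#5:2@104 #1:10@96 #4:4@96] asks=[-]
After op 7 [order #6] limit_sell(price=96, qty=9): fills=#5x#6:2@104 #1x#6:7@96; bids=[#1:3@96 #4:4@96] asks=[-]
After op 8 [order #7] limit_buy(price=103, qty=8): fills=none; bids=[#7:8@103 #1:3@96 #4:4@96] asks=[-]
After op 9 [order #8] limit_buy(price=101, qty=5): fills=none; bids=[#7:8@103 #8:5@101 #1:3@96 #4:4@96] asks=[-]
After op 10 [order #9] market_buy(qty=4): fills=none; bids=[#7:8@103 #8:5@101 #1:3@96 #4:4@96] asks=[-]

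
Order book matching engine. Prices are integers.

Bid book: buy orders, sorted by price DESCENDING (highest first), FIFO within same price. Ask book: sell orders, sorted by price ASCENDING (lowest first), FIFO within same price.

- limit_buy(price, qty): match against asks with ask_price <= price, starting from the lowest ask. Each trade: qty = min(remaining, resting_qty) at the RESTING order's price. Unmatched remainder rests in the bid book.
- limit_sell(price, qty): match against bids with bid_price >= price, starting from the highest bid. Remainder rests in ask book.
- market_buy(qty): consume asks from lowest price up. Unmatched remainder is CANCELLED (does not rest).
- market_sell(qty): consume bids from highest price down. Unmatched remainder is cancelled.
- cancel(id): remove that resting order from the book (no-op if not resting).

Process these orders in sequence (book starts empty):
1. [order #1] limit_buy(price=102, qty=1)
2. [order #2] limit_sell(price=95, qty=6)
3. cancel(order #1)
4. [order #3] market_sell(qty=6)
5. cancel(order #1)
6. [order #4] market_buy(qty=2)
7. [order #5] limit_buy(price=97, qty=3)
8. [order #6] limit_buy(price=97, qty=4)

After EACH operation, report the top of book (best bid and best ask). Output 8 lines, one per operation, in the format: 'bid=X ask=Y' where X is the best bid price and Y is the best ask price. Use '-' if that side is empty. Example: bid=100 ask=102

After op 1 [order #1] limit_buy(price=102, qty=1): fills=none; bids=[#1:1@102] asks=[-]
After op 2 [order #2] limit_sell(price=95, qty=6): fills=#1x#2:1@102; bids=[-] asks=[#2:5@95]
After op 3 cancel(order #1): fills=none; bids=[-] asks=[#2:5@95]
After op 4 [order #3] market_sell(qty=6): fills=none; bids=[-] asks=[#2:5@95]
After op 5 cancel(order #1): fills=none; bids=[-] asks=[#2:5@95]
After op 6 [order #4] market_buy(qty=2): fills=#4x#2:2@95; bids=[-] asks=[#2:3@95]
After op 7 [order #5] limit_buy(price=97, qty=3): fills=#5x#2:3@95; bids=[-] asks=[-]
After op 8 [order #6] limit_buy(price=97, qty=4): fills=none; bids=[#6:4@97] asks=[-]

Answer: bid=102 ask=-
bid=- ask=95
bid=- ask=95
bid=- ask=95
bid=- ask=95
bid=- ask=95
bid=- ask=-
bid=97 ask=-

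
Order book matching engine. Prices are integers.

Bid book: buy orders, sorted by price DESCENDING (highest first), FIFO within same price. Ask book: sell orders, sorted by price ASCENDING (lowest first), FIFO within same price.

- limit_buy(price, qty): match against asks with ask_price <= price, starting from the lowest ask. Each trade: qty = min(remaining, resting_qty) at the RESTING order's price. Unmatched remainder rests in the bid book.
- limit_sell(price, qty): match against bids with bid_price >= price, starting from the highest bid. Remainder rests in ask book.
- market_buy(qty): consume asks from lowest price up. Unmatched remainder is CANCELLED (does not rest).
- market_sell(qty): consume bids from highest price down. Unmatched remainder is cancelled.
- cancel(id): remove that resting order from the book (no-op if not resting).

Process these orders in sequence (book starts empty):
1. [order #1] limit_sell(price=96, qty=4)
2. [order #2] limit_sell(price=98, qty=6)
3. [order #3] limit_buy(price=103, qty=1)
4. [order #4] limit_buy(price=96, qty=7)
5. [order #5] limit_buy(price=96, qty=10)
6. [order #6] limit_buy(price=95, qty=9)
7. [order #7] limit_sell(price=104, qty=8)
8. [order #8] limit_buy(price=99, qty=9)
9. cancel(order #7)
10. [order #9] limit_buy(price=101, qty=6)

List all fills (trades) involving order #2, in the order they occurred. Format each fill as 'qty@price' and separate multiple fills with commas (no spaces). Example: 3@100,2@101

After op 1 [order #1] limit_sell(price=96, qty=4): fills=none; bids=[-] asks=[#1:4@96]
After op 2 [order #2] limit_sell(price=98, qty=6): fills=none; bids=[-] asks=[#1:4@96 #2:6@98]
After op 3 [order #3] limit_buy(price=103, qty=1): fills=#3x#1:1@96; bids=[-] asks=[#1:3@96 #2:6@98]
After op 4 [order #4] limit_buy(price=96, qty=7): fills=#4x#1:3@96; bids=[#4:4@96] asks=[#2:6@98]
After op 5 [order #5] limit_buy(price=96, qty=10): fills=none; bids=[#4:4@96 #5:10@96] asks=[#2:6@98]
After op 6 [order #6] limit_buy(price=95, qty=9): fills=none; bids=[#4:4@96 #5:10@96 #6:9@95] asks=[#2:6@98]
After op 7 [order #7] limit_sell(price=104, qty=8): fills=none; bids=[#4:4@96 #5:10@96 #6:9@95] asks=[#2:6@98 #7:8@104]
After op 8 [order #8] limit_buy(price=99, qty=9): fills=#8x#2:6@98; bids=[#8:3@99 #4:4@96 #5:10@96 #6:9@95] asks=[#7:8@104]
After op 9 cancel(order #7): fills=none; bids=[#8:3@99 #4:4@96 #5:10@96 #6:9@95] asks=[-]
After op 10 [order #9] limit_buy(price=101, qty=6): fills=none; bids=[#9:6@101 #8:3@99 #4:4@96 #5:10@96 #6:9@95] asks=[-]

Answer: 6@98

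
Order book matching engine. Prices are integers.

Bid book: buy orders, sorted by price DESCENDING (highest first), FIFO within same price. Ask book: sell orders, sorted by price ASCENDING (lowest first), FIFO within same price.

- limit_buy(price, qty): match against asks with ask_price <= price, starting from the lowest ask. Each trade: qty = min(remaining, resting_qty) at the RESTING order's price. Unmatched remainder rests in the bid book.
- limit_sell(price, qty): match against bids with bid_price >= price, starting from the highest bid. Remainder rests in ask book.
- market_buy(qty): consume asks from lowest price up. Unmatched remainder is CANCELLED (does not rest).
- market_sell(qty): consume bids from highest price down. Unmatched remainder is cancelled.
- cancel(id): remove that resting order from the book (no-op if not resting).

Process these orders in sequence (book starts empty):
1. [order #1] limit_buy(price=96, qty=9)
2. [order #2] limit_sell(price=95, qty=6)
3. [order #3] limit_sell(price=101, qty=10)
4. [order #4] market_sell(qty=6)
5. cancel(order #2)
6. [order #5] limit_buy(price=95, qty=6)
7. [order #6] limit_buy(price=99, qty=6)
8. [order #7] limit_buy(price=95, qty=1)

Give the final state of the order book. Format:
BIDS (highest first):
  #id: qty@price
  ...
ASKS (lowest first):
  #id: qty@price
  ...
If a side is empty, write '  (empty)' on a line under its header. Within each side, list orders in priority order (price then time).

After op 1 [order #1] limit_buy(price=96, qty=9): fills=none; bids=[#1:9@96] asks=[-]
After op 2 [order #2] limit_sell(price=95, qty=6): fills=#1x#2:6@96; bids=[#1:3@96] asks=[-]
After op 3 [order #3] limit_sell(price=101, qty=10): fills=none; bids=[#1:3@96] asks=[#3:10@101]
After op 4 [order #4] market_sell(qty=6): fills=#1x#4:3@96; bids=[-] asks=[#3:10@101]
After op 5 cancel(order #2): fills=none; bids=[-] asks=[#3:10@101]
After op 6 [order #5] limit_buy(price=95, qty=6): fills=none; bids=[#5:6@95] asks=[#3:10@101]
After op 7 [order #6] limit_buy(price=99, qty=6): fills=none; bids=[#6:6@99 #5:6@95] asks=[#3:10@101]
After op 8 [order #7] limit_buy(price=95, qty=1): fills=none; bids=[#6:6@99 #5:6@95 #7:1@95] asks=[#3:10@101]

Answer: BIDS (highest first):
  #6: 6@99
  #5: 6@95
  #7: 1@95
ASKS (lowest first):
  #3: 10@101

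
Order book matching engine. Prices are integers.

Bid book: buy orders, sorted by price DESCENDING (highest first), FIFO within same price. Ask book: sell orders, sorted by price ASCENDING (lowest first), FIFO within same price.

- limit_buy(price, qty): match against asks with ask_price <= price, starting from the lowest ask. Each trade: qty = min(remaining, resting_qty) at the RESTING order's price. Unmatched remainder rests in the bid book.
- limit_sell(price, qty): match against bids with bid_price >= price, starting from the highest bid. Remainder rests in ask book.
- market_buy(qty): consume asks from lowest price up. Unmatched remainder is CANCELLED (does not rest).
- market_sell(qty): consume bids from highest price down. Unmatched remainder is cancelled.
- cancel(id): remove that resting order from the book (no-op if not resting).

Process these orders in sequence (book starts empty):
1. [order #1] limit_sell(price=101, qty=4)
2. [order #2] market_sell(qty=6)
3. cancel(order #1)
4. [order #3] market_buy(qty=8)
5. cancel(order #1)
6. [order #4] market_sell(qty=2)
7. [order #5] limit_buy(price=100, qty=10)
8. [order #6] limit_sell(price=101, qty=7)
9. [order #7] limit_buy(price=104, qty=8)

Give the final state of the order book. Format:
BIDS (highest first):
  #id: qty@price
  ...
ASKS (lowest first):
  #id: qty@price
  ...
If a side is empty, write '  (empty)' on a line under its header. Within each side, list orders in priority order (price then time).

After op 1 [order #1] limit_sell(price=101, qty=4): fills=none; bids=[-] asks=[#1:4@101]
After op 2 [order #2] market_sell(qty=6): fills=none; bids=[-] asks=[#1:4@101]
After op 3 cancel(order #1): fills=none; bids=[-] asks=[-]
After op 4 [order #3] market_buy(qty=8): fills=none; bids=[-] asks=[-]
After op 5 cancel(order #1): fills=none; bids=[-] asks=[-]
After op 6 [order #4] market_sell(qty=2): fills=none; bids=[-] asks=[-]
After op 7 [order #5] limit_buy(price=100, qty=10): fills=none; bids=[#5:10@100] asks=[-]
After op 8 [order #6] limit_sell(price=101, qty=7): fills=none; bids=[#5:10@100] asks=[#6:7@101]
After op 9 [order #7] limit_buy(price=104, qty=8): fills=#7x#6:7@101; bids=[#7:1@104 #5:10@100] asks=[-]

Answer: BIDS (highest first):
  #7: 1@104
  #5: 10@100
ASKS (lowest first):
  (empty)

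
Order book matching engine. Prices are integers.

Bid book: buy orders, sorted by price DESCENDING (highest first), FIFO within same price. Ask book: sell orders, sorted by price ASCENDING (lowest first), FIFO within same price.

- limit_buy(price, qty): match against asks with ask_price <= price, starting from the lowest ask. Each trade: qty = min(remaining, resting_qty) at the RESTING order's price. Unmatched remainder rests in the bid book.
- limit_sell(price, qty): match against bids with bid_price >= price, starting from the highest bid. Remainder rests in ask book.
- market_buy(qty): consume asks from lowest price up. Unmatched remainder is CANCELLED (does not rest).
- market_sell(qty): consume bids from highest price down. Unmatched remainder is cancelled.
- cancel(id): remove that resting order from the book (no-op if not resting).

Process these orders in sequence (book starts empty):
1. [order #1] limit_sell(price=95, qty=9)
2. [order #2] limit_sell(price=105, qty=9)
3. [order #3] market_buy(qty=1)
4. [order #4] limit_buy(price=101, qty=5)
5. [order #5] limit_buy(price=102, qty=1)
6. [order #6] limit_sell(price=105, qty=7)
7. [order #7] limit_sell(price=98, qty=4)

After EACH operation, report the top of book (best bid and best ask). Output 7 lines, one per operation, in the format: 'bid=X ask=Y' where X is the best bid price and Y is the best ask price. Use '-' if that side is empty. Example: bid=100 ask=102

After op 1 [order #1] limit_sell(price=95, qty=9): fills=none; bids=[-] asks=[#1:9@95]
After op 2 [order #2] limit_sell(price=105, qty=9): fills=none; bids=[-] asks=[#1:9@95 #2:9@105]
After op 3 [order #3] market_buy(qty=1): fills=#3x#1:1@95; bids=[-] asks=[#1:8@95 #2:9@105]
After op 4 [order #4] limit_buy(price=101, qty=5): fills=#4x#1:5@95; bids=[-] asks=[#1:3@95 #2:9@105]
After op 5 [order #5] limit_buy(price=102, qty=1): fills=#5x#1:1@95; bids=[-] asks=[#1:2@95 #2:9@105]
After op 6 [order #6] limit_sell(price=105, qty=7): fills=none; bids=[-] asks=[#1:2@95 #2:9@105 #6:7@105]
After op 7 [order #7] limit_sell(price=98, qty=4): fills=none; bids=[-] asks=[#1:2@95 #7:4@98 #2:9@105 #6:7@105]

Answer: bid=- ask=95
bid=- ask=95
bid=- ask=95
bid=- ask=95
bid=- ask=95
bid=- ask=95
bid=- ask=95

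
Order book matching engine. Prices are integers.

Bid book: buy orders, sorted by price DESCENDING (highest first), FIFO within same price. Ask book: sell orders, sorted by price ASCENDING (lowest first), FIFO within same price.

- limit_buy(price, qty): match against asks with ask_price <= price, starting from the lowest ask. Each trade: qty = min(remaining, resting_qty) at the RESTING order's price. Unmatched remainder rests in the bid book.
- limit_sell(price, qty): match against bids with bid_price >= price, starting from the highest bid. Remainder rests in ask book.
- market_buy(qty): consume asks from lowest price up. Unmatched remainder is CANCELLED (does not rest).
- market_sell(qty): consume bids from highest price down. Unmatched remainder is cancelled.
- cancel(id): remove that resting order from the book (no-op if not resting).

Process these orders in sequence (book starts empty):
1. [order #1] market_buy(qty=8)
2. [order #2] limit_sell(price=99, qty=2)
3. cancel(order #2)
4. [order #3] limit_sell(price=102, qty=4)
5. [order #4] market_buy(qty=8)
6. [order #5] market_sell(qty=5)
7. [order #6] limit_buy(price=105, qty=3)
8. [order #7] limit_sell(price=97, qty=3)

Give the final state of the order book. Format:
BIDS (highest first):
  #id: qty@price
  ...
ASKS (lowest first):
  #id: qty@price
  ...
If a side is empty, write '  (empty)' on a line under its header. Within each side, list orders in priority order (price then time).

After op 1 [order #1] market_buy(qty=8): fills=none; bids=[-] asks=[-]
After op 2 [order #2] limit_sell(price=99, qty=2): fills=none; bids=[-] asks=[#2:2@99]
After op 3 cancel(order #2): fills=none; bids=[-] asks=[-]
After op 4 [order #3] limit_sell(price=102, qty=4): fills=none; bids=[-] asks=[#3:4@102]
After op 5 [order #4] market_buy(qty=8): fills=#4x#3:4@102; bids=[-] asks=[-]
After op 6 [order #5] market_sell(qty=5): fills=none; bids=[-] asks=[-]
After op 7 [order #6] limit_buy(price=105, qty=3): fills=none; bids=[#6:3@105] asks=[-]
After op 8 [order #7] limit_sell(price=97, qty=3): fills=#6x#7:3@105; bids=[-] asks=[-]

Answer: BIDS (highest first):
  (empty)
ASKS (lowest first):
  (empty)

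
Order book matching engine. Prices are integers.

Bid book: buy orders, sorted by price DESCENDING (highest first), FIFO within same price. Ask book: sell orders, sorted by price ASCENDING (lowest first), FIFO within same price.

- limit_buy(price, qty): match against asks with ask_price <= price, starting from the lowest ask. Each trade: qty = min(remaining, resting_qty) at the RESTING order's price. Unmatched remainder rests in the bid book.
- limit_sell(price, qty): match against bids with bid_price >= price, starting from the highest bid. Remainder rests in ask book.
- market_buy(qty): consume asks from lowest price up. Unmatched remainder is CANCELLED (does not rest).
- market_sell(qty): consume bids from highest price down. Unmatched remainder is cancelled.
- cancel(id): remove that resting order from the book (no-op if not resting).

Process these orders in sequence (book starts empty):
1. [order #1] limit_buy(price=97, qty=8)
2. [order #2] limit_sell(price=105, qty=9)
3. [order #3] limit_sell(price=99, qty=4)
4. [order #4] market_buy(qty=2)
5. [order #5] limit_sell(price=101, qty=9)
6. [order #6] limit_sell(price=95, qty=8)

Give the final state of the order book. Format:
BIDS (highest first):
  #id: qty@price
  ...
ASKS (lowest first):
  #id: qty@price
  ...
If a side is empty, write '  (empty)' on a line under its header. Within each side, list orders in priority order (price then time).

After op 1 [order #1] limit_buy(price=97, qty=8): fills=none; bids=[#1:8@97] asks=[-]
After op 2 [order #2] limit_sell(price=105, qty=9): fills=none; bids=[#1:8@97] asks=[#2:9@105]
After op 3 [order #3] limit_sell(price=99, qty=4): fills=none; bids=[#1:8@97] asks=[#3:4@99 #2:9@105]
After op 4 [order #4] market_buy(qty=2): fills=#4x#3:2@99; bids=[#1:8@97] asks=[#3:2@99 #2:9@105]
After op 5 [order #5] limit_sell(price=101, qty=9): fills=none; bids=[#1:8@97] asks=[#3:2@99 #5:9@101 #2:9@105]
After op 6 [order #6] limit_sell(price=95, qty=8): fills=#1x#6:8@97; bids=[-] asks=[#3:2@99 #5:9@101 #2:9@105]

Answer: BIDS (highest first):
  (empty)
ASKS (lowest first):
  #3: 2@99
  #5: 9@101
  #2: 9@105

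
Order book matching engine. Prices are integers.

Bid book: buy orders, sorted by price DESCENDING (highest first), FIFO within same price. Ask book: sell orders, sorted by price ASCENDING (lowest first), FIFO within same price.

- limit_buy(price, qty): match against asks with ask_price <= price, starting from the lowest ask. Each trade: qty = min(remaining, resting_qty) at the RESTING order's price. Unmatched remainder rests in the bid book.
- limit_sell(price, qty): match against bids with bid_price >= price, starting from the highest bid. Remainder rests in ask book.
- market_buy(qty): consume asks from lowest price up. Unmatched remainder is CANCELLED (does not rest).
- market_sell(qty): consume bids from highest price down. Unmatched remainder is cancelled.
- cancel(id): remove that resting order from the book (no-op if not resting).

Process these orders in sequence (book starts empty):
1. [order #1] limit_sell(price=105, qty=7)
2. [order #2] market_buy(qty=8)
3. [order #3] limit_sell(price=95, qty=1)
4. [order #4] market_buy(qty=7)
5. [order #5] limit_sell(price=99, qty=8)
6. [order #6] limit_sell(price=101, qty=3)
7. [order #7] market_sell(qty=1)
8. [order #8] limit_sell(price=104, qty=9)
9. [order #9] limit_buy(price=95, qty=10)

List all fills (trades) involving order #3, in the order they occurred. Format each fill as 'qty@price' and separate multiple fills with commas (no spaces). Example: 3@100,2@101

Answer: 1@95

Derivation:
After op 1 [order #1] limit_sell(price=105, qty=7): fills=none; bids=[-] asks=[#1:7@105]
After op 2 [order #2] market_buy(qty=8): fills=#2x#1:7@105; bids=[-] asks=[-]
After op 3 [order #3] limit_sell(price=95, qty=1): fills=none; bids=[-] asks=[#3:1@95]
After op 4 [order #4] market_buy(qty=7): fills=#4x#3:1@95; bids=[-] asks=[-]
After op 5 [order #5] limit_sell(price=99, qty=8): fills=none; bids=[-] asks=[#5:8@99]
After op 6 [order #6] limit_sell(price=101, qty=3): fills=none; bids=[-] asks=[#5:8@99 #6:3@101]
After op 7 [order #7] market_sell(qty=1): fills=none; bids=[-] asks=[#5:8@99 #6:3@101]
After op 8 [order #8] limit_sell(price=104, qty=9): fills=none; bids=[-] asks=[#5:8@99 #6:3@101 #8:9@104]
After op 9 [order #9] limit_buy(price=95, qty=10): fills=none; bids=[#9:10@95] asks=[#5:8@99 #6:3@101 #8:9@104]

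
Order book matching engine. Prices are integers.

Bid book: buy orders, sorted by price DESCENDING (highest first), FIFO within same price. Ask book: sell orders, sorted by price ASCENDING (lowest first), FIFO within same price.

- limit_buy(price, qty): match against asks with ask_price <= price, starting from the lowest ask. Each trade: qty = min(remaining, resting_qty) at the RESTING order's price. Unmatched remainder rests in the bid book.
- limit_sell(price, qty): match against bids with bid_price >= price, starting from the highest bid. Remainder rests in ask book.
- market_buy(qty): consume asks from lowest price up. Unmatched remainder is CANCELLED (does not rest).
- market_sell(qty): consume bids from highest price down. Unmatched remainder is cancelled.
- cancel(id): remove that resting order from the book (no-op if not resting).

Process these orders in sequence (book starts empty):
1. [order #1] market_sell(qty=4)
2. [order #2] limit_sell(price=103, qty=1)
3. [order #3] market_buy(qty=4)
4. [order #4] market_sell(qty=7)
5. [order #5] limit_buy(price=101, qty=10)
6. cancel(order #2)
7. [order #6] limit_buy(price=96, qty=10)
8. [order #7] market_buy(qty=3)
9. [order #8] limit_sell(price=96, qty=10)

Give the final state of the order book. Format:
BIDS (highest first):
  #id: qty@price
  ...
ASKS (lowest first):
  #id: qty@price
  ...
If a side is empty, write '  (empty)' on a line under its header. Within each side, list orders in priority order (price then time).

After op 1 [order #1] market_sell(qty=4): fills=none; bids=[-] asks=[-]
After op 2 [order #2] limit_sell(price=103, qty=1): fills=none; bids=[-] asks=[#2:1@103]
After op 3 [order #3] market_buy(qty=4): fills=#3x#2:1@103; bids=[-] asks=[-]
After op 4 [order #4] market_sell(qty=7): fills=none; bids=[-] asks=[-]
After op 5 [order #5] limit_buy(price=101, qty=10): fills=none; bids=[#5:10@101] asks=[-]
After op 6 cancel(order #2): fills=none; bids=[#5:10@101] asks=[-]
After op 7 [order #6] limit_buy(price=96, qty=10): fills=none; bids=[#5:10@101 #6:10@96] asks=[-]
After op 8 [order #7] market_buy(qty=3): fills=none; bids=[#5:10@101 #6:10@96] asks=[-]
After op 9 [order #8] limit_sell(price=96, qty=10): fills=#5x#8:10@101; bids=[#6:10@96] asks=[-]

Answer: BIDS (highest first):
  #6: 10@96
ASKS (lowest first):
  (empty)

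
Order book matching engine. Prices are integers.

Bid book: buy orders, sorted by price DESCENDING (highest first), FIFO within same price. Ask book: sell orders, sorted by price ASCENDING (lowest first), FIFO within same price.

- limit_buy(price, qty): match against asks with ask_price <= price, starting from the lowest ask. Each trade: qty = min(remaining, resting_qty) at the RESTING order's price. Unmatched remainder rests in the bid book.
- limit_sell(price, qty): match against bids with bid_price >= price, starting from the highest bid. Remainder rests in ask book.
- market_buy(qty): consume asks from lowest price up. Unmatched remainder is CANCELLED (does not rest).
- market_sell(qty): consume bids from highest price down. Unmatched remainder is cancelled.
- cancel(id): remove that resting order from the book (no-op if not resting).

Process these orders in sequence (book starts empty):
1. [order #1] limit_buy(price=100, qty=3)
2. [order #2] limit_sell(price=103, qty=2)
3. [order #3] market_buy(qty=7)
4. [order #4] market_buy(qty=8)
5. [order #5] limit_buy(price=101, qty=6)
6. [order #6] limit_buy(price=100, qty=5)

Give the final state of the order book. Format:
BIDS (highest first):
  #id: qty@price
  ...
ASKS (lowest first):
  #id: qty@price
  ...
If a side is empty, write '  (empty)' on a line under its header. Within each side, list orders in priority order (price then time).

Answer: BIDS (highest first):
  #5: 6@101
  #1: 3@100
  #6: 5@100
ASKS (lowest first):
  (empty)

Derivation:
After op 1 [order #1] limit_buy(price=100, qty=3): fills=none; bids=[#1:3@100] asks=[-]
After op 2 [order #2] limit_sell(price=103, qty=2): fills=none; bids=[#1:3@100] asks=[#2:2@103]
After op 3 [order #3] market_buy(qty=7): fills=#3x#2:2@103; bids=[#1:3@100] asks=[-]
After op 4 [order #4] market_buy(qty=8): fills=none; bids=[#1:3@100] asks=[-]
After op 5 [order #5] limit_buy(price=101, qty=6): fills=none; bids=[#5:6@101 #1:3@100] asks=[-]
After op 6 [order #6] limit_buy(price=100, qty=5): fills=none; bids=[#5:6@101 #1:3@100 #6:5@100] asks=[-]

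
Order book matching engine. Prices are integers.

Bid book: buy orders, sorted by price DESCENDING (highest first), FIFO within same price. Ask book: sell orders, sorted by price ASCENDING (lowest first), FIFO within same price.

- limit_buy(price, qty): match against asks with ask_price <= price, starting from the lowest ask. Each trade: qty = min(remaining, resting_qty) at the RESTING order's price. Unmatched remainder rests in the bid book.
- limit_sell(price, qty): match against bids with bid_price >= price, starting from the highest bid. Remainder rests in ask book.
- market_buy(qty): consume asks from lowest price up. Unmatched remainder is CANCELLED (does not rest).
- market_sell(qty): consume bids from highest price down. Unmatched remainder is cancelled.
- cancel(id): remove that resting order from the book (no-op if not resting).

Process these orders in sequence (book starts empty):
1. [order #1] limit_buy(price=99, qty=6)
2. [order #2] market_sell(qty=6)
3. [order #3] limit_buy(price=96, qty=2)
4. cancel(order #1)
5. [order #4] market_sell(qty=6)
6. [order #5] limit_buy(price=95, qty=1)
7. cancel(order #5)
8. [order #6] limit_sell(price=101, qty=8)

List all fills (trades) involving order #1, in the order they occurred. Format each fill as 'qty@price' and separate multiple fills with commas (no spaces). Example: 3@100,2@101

After op 1 [order #1] limit_buy(price=99, qty=6): fills=none; bids=[#1:6@99] asks=[-]
After op 2 [order #2] market_sell(qty=6): fills=#1x#2:6@99; bids=[-] asks=[-]
After op 3 [order #3] limit_buy(price=96, qty=2): fills=none; bids=[#3:2@96] asks=[-]
After op 4 cancel(order #1): fills=none; bids=[#3:2@96] asks=[-]
After op 5 [order #4] market_sell(qty=6): fills=#3x#4:2@96; bids=[-] asks=[-]
After op 6 [order #5] limit_buy(price=95, qty=1): fills=none; bids=[#5:1@95] asks=[-]
After op 7 cancel(order #5): fills=none; bids=[-] asks=[-]
After op 8 [order #6] limit_sell(price=101, qty=8): fills=none; bids=[-] asks=[#6:8@101]

Answer: 6@99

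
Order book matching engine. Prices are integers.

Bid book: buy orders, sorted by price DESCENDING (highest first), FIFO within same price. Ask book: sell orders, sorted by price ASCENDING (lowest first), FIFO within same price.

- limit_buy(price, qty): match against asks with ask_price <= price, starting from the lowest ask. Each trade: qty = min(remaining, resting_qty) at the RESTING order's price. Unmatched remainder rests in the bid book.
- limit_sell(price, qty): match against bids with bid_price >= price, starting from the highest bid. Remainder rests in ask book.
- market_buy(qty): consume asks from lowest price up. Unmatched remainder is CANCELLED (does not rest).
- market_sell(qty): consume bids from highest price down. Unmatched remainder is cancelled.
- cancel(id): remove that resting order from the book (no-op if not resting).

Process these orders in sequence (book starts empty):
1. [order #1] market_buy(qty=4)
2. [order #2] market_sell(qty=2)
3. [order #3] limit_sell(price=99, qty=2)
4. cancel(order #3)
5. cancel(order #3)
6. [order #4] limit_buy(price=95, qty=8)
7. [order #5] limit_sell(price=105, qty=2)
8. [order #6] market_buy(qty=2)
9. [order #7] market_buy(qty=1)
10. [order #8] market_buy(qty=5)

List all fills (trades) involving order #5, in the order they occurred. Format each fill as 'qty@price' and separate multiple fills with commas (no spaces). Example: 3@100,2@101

After op 1 [order #1] market_buy(qty=4): fills=none; bids=[-] asks=[-]
After op 2 [order #2] market_sell(qty=2): fills=none; bids=[-] asks=[-]
After op 3 [order #3] limit_sell(price=99, qty=2): fills=none; bids=[-] asks=[#3:2@99]
After op 4 cancel(order #3): fills=none; bids=[-] asks=[-]
After op 5 cancel(order #3): fills=none; bids=[-] asks=[-]
After op 6 [order #4] limit_buy(price=95, qty=8): fills=none; bids=[#4:8@95] asks=[-]
After op 7 [order #5] limit_sell(price=105, qty=2): fills=none; bids=[#4:8@95] asks=[#5:2@105]
After op 8 [order #6] market_buy(qty=2): fills=#6x#5:2@105; bids=[#4:8@95] asks=[-]
After op 9 [order #7] market_buy(qty=1): fills=none; bids=[#4:8@95] asks=[-]
After op 10 [order #8] market_buy(qty=5): fills=none; bids=[#4:8@95] asks=[-]

Answer: 2@105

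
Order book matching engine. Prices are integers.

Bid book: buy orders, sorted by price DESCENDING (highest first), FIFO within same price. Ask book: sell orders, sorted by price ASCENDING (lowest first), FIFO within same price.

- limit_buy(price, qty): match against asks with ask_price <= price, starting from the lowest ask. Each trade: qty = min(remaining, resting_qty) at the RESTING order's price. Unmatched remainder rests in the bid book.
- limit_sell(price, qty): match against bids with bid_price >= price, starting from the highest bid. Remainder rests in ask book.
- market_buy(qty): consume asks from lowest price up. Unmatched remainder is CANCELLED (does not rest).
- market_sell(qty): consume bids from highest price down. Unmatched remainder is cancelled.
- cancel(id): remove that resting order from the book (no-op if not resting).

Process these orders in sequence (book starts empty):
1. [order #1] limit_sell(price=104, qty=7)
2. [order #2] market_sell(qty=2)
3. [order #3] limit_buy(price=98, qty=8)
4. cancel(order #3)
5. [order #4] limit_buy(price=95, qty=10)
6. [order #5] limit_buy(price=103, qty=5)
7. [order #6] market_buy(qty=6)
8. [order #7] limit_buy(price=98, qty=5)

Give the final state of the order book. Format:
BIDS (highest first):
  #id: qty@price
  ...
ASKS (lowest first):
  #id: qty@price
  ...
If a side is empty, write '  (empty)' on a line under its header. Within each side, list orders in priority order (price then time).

Answer: BIDS (highest first):
  #5: 5@103
  #7: 5@98
  #4: 10@95
ASKS (lowest first):
  #1: 1@104

Derivation:
After op 1 [order #1] limit_sell(price=104, qty=7): fills=none; bids=[-] asks=[#1:7@104]
After op 2 [order #2] market_sell(qty=2): fills=none; bids=[-] asks=[#1:7@104]
After op 3 [order #3] limit_buy(price=98, qty=8): fills=none; bids=[#3:8@98] asks=[#1:7@104]
After op 4 cancel(order #3): fills=none; bids=[-] asks=[#1:7@104]
After op 5 [order #4] limit_buy(price=95, qty=10): fills=none; bids=[#4:10@95] asks=[#1:7@104]
After op 6 [order #5] limit_buy(price=103, qty=5): fills=none; bids=[#5:5@103 #4:10@95] asks=[#1:7@104]
After op 7 [order #6] market_buy(qty=6): fills=#6x#1:6@104; bids=[#5:5@103 #4:10@95] asks=[#1:1@104]
After op 8 [order #7] limit_buy(price=98, qty=5): fills=none; bids=[#5:5@103 #7:5@98 #4:10@95] asks=[#1:1@104]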